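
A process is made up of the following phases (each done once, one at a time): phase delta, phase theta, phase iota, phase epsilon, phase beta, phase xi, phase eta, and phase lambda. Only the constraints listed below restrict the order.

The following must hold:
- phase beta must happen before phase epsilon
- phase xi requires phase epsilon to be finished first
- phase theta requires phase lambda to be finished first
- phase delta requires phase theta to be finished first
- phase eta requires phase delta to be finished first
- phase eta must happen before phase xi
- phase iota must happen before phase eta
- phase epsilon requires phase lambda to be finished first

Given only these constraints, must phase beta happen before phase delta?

No

Nothing in the constraints links phase beta and phase delta; they are unordered relative to each other.
So phase beta can come before phase delta or after — it is not forced.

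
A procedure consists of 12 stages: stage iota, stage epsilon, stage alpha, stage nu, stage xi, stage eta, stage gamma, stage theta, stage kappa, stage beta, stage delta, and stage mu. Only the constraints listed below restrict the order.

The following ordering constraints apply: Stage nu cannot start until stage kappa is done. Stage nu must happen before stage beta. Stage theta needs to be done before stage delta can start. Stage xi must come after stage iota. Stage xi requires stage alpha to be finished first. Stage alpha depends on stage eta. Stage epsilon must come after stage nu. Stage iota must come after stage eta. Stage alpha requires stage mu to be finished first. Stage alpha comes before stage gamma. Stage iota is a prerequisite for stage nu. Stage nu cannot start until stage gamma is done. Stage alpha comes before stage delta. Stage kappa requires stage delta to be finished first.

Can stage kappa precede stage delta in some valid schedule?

No

The constraints give a chain stage delta → stage kappa, which forces stage delta before stage kappa.
Hence stage kappa can never be scheduled before stage delta.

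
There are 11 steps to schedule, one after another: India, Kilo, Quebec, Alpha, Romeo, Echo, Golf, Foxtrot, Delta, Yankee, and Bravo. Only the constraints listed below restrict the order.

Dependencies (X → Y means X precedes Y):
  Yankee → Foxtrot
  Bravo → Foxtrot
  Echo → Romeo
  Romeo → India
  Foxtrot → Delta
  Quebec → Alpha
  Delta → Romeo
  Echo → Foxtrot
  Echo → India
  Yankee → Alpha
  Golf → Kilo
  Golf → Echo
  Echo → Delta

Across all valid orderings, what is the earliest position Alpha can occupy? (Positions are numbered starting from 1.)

3

Working backwards through the constraints from Alpha, its full set of required predecessors is Quebec, Yankee — 2 of them.
So at minimum 2 steps come before Alpha, putting Alpha no earlier than position 3. That position is achievable by scheduling exactly those predecessors first.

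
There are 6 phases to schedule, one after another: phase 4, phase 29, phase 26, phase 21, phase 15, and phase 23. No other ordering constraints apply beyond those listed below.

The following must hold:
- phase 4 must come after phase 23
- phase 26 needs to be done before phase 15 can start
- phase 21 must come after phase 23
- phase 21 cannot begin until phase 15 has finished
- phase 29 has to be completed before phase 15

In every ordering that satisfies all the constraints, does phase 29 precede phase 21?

There is a constraint chain phase 29 → phase 15 → phase 21.
That forces phase 29 before phase 21 in every valid schedule.

Yes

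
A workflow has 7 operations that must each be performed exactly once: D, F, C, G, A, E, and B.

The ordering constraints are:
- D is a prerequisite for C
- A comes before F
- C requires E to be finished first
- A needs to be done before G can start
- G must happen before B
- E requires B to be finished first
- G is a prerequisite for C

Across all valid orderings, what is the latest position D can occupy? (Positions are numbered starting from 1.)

6

Following the constraints forward from D, its only required successor is C.
So at least 1 operation follows D, putting D no later than position 6. That position is achievable by scheduling everything else first.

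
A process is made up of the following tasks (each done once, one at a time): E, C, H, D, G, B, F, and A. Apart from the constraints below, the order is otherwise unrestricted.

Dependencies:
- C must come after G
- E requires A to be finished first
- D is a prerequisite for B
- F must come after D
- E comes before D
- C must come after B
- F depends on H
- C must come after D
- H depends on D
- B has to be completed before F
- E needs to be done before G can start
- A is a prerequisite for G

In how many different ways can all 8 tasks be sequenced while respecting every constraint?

A is the only task with nothing required before it, so every ordering starts there.
Counting all ways to extend the partial order to a total order gives 21.

21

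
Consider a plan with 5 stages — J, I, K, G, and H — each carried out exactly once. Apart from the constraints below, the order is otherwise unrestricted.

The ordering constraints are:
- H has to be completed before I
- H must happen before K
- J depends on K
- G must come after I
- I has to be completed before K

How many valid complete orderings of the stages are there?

3

H is the only stage with nothing required before it, so every ordering starts there.
Enumerating by repeatedly choosing an available stage (one whose prerequisites are all placed) gives 3 distinct complete orderings.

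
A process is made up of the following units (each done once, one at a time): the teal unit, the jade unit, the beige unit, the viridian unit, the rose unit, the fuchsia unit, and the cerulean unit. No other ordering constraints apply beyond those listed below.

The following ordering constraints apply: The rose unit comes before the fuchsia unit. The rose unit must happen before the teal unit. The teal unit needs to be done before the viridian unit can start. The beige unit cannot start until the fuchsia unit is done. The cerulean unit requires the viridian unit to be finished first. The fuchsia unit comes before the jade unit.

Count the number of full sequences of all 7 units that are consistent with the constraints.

The rose unit is the only unit with nothing required before it, so every ordering starts there.
Counting all ways to extend the partial order to a total order gives 40.

40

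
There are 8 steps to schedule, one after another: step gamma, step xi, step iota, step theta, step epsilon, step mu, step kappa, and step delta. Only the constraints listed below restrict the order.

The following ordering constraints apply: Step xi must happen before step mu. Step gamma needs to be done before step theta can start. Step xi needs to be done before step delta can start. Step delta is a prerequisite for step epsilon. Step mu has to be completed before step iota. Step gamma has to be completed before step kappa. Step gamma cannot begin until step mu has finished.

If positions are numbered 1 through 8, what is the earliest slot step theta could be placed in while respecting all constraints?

The steps that are forced before step theta, directly or transitively, are step gamma, step xi, step mu. That's 3 steps.
With 3 mandatory predecessors, the earliest step theta can sit is position 3+1 = 4, and placing just those 3 first achieves it.

4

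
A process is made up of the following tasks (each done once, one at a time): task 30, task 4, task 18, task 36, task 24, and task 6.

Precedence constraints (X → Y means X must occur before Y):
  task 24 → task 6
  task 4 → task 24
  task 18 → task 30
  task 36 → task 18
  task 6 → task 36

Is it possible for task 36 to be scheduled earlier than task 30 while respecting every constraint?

Every valid ordering already has task 36 before task 30 (the constraints require it), so in particular at least one does.

Yes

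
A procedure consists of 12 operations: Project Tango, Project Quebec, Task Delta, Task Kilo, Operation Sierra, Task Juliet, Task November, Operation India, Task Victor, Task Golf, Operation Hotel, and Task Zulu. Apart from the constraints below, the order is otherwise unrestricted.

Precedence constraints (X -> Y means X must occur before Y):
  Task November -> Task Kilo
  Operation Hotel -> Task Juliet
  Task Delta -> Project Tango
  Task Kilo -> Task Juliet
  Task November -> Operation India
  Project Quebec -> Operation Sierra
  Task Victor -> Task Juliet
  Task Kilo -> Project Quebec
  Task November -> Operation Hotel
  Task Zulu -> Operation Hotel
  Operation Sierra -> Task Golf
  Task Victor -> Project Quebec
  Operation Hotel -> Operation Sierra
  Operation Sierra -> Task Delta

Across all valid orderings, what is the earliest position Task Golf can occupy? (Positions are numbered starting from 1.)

8

Every operation that must precede Task Golf has to come before it. Tracing all chains that end at Task Golf, those operations are: Project Quebec, Task Kilo, Operation Sierra, Task November, Task Victor, Operation Hotel, Task Zulu — 7 in total.
So at minimum 7 operations come before Task Golf, putting Task Golf no earlier than position 8. That position is achievable by scheduling exactly those predecessors first.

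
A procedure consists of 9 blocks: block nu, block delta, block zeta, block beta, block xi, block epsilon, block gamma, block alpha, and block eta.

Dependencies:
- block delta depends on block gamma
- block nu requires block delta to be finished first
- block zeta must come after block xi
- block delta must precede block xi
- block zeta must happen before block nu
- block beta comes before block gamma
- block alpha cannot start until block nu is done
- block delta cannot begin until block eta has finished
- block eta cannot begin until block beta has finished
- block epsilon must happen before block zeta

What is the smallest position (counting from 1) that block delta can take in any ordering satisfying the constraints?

4

Working backwards through the constraints from block delta, its full set of required predecessors is block beta, block gamma, block eta — 3 of them.
So at minimum 3 blocks come before block delta, putting block delta no earlier than position 4. That position is achievable by scheduling exactly those predecessors first.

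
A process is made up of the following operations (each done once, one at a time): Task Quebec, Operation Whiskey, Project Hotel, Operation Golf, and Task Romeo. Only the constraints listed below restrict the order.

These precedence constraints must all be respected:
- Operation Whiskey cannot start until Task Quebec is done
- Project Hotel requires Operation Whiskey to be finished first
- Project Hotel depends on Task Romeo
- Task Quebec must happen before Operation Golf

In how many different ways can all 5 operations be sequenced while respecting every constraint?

11

The operations with no prerequisites are Task Quebec, Task Romeo; any of them can be placed first.
Enumerating by repeatedly choosing an available operation (one whose prerequisites are all placed) gives 11 distinct complete orderings.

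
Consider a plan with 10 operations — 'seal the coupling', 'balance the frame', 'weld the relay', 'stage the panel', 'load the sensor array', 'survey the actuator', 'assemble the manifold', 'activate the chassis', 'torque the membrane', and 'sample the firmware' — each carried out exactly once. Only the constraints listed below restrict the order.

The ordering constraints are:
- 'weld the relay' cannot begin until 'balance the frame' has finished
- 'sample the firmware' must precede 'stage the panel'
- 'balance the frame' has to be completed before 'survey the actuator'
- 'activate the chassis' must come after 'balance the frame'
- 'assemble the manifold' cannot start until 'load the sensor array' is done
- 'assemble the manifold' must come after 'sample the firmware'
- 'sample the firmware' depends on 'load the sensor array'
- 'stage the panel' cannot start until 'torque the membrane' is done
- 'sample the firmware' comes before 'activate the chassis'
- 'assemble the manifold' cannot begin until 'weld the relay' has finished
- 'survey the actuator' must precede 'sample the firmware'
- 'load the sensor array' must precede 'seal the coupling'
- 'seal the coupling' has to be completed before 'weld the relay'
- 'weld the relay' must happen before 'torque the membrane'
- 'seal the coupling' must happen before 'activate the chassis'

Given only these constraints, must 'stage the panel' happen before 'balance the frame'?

In fact the dependencies run the other way: 'balance the frame' → 'weld the relay' → 'torque the membrane' → 'stage the panel'.
So 'stage the panel' does not have to come before 'balance the frame' — it cannot.

No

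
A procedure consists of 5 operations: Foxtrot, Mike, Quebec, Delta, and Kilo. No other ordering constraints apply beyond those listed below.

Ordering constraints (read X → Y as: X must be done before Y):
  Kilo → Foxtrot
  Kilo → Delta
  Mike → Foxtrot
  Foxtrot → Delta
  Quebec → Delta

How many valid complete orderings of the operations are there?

The operations with no prerequisites are Mike, Quebec, Kilo; any of them can be placed first.
Systematically extending each partial ordering one operation at a time and counting, there are 8 complete orderings.

8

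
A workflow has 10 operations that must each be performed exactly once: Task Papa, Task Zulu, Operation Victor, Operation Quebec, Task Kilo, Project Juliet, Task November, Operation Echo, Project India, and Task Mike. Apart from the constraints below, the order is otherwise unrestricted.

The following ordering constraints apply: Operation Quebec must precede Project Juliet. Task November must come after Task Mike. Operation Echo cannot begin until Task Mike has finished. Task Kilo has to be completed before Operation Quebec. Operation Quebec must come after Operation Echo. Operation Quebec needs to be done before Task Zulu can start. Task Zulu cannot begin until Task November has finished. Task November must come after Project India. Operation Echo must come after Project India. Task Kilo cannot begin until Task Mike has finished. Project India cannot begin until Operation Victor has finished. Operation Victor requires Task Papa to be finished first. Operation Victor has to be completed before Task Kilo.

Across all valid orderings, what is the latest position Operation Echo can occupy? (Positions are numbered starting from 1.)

7

Every operation that must follow Operation Echo has to come after it. Tracing all chains starting from Operation Echo, those operations are: Task Zulu, Operation Quebec, Project Juliet — 3 in total.
With 3 mandatory successors out of 10 operations total, the latest slot for Operation Echo is 10−3 = 7, and it's reachable by doing all non-successors before Operation Echo.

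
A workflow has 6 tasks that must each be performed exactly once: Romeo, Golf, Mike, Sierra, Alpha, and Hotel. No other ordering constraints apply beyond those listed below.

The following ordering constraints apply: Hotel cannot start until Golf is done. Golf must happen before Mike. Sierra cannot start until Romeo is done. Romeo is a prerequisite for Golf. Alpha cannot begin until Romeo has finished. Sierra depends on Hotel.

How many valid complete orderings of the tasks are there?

15

Romeo is the only task with nothing required before it, so every ordering starts there.
Enumerating by repeatedly choosing an available task (one whose prerequisites are all placed) gives 15 distinct complete orderings.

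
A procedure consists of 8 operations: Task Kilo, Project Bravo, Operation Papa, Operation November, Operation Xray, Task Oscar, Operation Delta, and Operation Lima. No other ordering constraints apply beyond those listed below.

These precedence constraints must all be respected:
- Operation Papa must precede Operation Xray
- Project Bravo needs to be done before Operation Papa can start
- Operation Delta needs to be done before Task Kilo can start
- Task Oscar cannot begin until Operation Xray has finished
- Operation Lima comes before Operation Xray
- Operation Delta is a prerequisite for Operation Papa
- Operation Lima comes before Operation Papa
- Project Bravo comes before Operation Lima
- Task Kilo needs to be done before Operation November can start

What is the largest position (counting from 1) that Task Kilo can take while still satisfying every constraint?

7

Following the constraints forward from Task Kilo, its only required successor is Operation November.
So at least 1 operation follows Task Kilo, putting Task Kilo no later than position 7. That position is achievable by scheduling everything else first.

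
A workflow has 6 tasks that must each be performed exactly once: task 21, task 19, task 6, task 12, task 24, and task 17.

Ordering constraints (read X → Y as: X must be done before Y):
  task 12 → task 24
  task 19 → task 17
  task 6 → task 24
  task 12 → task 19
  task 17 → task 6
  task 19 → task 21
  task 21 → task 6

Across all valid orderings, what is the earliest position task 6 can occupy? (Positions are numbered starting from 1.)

5

The tasks that are forced before task 6, directly or transitively, are task 21, task 19, task 12, task 17. That's 4 tasks.
So at minimum 4 tasks come before task 6, putting task 6 no earlier than position 5. That position is achievable by scheduling exactly those predecessors first.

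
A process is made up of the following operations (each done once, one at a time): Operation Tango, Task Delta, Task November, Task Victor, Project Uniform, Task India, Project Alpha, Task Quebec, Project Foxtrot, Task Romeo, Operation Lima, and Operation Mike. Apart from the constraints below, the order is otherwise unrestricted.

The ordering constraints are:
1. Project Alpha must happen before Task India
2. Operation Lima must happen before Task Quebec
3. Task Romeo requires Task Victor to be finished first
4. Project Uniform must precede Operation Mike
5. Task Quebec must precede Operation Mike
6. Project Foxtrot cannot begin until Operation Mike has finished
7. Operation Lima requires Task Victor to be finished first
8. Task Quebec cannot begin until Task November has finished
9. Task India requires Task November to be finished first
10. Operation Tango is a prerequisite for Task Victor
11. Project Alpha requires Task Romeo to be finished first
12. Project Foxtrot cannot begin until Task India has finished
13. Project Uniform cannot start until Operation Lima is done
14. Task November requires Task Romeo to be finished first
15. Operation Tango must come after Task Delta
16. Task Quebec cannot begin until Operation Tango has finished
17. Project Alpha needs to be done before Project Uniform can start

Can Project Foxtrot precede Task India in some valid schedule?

There is a dependency chain Task India → Project Foxtrot, so Project Foxtrot always comes after Task India.
So no valid ordering can have Project Foxtrot before Task India.

No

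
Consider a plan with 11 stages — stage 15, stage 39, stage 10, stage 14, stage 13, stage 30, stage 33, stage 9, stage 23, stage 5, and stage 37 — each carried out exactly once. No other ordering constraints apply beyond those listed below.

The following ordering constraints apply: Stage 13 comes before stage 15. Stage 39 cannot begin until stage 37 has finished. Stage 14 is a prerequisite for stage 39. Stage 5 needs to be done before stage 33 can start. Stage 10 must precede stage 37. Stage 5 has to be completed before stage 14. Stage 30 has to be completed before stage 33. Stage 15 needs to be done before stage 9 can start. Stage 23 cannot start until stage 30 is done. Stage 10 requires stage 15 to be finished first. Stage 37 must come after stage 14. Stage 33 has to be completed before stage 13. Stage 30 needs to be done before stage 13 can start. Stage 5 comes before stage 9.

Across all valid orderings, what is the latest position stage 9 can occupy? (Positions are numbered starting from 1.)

11

Nothing depends on stage 9, so it can be the final stage, position 11.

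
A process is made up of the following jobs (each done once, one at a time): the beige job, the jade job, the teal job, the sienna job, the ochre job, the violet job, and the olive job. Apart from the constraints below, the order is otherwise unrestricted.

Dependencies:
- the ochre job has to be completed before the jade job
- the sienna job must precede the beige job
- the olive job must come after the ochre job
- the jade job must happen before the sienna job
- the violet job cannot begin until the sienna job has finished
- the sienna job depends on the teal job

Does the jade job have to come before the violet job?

There is a constraint chain the jade job → the sienna job → the violet job.
That forces the jade job before the violet job in every valid schedule.

Yes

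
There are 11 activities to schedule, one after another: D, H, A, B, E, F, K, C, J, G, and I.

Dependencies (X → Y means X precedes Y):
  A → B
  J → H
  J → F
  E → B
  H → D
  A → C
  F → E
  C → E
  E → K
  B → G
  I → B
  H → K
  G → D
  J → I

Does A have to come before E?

Following the dependencies: A → C → E.
That forces A before E in every valid schedule.

Yes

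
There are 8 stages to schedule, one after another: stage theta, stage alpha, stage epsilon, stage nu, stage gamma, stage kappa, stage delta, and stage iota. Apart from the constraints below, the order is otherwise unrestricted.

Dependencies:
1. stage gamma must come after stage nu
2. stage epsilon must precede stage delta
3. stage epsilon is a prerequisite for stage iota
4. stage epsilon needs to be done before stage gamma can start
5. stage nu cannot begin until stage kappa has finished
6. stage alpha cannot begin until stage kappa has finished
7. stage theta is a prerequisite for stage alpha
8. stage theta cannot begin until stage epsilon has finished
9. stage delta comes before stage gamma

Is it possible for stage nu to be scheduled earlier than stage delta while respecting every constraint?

No chain of constraints runs from stage delta to stage nu, so stage delta is not required to come first.
That means at least one valid schedule has stage nu before stage delta.

Yes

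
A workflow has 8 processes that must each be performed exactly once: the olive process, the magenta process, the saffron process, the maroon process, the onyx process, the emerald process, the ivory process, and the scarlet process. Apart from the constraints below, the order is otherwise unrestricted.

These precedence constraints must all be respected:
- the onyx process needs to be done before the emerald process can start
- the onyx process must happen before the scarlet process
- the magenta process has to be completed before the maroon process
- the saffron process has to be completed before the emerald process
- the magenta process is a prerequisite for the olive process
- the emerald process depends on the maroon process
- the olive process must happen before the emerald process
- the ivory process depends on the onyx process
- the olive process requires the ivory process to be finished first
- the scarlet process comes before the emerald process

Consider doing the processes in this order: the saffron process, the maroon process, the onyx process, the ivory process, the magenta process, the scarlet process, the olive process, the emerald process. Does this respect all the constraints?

No

Here the magenta process comes after the maroon process.
But one of the constraints requires the magenta process before the maroon process, so this ordering violates it.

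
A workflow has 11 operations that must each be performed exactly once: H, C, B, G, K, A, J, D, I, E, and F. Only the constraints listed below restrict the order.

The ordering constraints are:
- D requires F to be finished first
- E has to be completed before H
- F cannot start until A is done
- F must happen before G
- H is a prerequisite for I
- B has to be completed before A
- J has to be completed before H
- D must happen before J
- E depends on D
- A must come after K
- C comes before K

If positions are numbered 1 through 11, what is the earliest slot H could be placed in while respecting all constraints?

9

Working backwards through the constraints from H, its full set of required predecessors is C, B, K, A, J, D, E, F — 8 of them.
With 8 mandatory predecessors, the earliest H can sit is position 8+1 = 9, and placing just those 8 first achieves it.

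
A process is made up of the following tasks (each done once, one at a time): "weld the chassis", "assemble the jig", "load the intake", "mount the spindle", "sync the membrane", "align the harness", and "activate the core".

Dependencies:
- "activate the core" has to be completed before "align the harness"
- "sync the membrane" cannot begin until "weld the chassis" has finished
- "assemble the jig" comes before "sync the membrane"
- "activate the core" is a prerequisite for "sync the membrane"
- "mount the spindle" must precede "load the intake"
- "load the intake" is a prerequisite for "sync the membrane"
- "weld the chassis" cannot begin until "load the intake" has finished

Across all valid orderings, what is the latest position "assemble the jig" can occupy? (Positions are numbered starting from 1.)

The only task forced after "assemble the jig" (directly or by a chain) is "sync the membrane".
So at least 1 task follows "assemble the jig", putting "assemble the jig" no later than position 6. That position is achievable by scheduling everything else first.

6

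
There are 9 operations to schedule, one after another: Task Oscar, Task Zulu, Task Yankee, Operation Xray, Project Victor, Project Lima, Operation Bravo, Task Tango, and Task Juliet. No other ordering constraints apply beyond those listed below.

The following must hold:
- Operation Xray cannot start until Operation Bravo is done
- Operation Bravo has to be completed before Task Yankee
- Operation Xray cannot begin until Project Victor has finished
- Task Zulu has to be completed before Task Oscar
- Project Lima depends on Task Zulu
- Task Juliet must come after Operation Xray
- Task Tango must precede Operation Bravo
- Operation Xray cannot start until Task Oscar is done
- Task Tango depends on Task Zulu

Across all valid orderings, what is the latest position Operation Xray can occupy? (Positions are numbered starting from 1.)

8

Following the constraints forward from Operation Xray, its only required successor is Task Juliet.
With 1 mandatory successor out of 9 operations total, the latest slot for Operation Xray is 9−1 = 8, and it's reachable by doing all non-successors before Operation Xray.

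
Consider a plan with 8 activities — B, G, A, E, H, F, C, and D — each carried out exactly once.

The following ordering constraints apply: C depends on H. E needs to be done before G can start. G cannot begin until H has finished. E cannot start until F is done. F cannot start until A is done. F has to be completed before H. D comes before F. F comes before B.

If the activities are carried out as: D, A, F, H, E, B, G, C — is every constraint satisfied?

Checking each listed constraint against this order: for instance, H is in position 4 and C in position 8, so that constraint holds — and the remaining constraints check out the same way.

Yes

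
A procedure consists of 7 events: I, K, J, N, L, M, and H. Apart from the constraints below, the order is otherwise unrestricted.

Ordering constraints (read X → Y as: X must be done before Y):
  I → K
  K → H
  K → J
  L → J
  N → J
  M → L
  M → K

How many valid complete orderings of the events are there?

The events with no prerequisites are I, N, M; any of them can be placed first.
Systematically extending each partial ordering one event at a time and counting, there are 67 complete orderings.

67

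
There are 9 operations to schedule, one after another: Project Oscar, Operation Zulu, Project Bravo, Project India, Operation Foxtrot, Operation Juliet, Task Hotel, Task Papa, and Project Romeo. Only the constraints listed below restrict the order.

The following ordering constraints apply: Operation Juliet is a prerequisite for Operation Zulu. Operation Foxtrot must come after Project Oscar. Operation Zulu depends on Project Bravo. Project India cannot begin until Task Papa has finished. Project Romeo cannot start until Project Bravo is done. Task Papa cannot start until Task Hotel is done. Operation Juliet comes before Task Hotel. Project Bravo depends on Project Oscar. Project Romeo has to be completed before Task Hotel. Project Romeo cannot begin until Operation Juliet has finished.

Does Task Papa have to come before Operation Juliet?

No

The constraints actually force Operation Juliet before Task Papa (via Operation Juliet → Task Hotel → Task Papa), not the other way around.
So Task Papa never precedes Operation Juliet.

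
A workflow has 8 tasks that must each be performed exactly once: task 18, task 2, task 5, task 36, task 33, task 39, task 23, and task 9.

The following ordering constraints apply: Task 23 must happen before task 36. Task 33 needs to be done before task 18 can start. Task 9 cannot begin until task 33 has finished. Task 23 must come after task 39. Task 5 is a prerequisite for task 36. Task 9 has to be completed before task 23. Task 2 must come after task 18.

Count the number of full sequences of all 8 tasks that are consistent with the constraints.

The tasks with no prerequisites are task 5, task 33, task 39; any of them can be placed first.
Counting all ways to extend the partial order to a total order gives 263.

263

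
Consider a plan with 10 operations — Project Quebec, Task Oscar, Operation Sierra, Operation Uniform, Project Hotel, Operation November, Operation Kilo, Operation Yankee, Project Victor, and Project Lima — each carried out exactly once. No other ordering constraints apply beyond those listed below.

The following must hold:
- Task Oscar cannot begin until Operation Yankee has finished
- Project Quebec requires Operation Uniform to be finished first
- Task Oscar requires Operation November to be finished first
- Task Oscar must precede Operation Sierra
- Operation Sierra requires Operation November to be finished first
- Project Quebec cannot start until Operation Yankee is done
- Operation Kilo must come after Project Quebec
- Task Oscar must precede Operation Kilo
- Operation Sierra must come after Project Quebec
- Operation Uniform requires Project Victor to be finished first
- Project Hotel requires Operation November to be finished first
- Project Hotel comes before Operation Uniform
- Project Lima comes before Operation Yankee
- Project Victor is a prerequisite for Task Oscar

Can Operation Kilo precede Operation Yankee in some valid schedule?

There is a dependency chain Operation Yankee → Project Quebec → Operation Kilo, so Operation Kilo always comes after Operation Yankee.
So no valid ordering can have Operation Kilo before Operation Yankee.

No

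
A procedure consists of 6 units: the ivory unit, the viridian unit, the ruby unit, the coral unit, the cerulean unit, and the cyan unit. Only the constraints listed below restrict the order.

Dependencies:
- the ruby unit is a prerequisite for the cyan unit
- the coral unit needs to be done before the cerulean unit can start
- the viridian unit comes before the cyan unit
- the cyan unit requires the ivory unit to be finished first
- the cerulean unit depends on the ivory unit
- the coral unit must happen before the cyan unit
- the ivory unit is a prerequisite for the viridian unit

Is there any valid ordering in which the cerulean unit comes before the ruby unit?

No chain of constraints runs from the ruby unit to the cerulean unit, so the ruby unit is not required to come first.
That means at least one valid schedule has the cerulean unit before the ruby unit.

Yes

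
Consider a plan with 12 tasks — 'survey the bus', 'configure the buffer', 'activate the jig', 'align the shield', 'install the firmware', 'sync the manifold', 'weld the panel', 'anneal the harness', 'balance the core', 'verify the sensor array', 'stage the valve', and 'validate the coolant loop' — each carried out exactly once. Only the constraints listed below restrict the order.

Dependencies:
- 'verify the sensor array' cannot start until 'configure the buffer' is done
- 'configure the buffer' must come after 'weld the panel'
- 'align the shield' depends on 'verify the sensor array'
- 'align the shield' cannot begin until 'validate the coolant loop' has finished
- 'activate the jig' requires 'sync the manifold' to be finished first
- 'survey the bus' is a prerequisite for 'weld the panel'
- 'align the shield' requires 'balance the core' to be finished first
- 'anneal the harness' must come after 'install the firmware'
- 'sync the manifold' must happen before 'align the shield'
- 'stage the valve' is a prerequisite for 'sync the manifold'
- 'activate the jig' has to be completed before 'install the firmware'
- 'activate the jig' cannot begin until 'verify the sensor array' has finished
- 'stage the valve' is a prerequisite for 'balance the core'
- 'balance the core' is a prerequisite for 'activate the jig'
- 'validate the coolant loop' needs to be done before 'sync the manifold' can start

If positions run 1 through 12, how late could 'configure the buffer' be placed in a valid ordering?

7

Following every chain forward from 'configure the buffer', the tasks that must come later are 'activate the jig', 'align the shield', 'install the firmware', 'anneal the harness', 'verify the sensor array' — 5 of them.
With 5 mandatory successors out of 12 tasks total, the latest slot for 'configure the buffer' is 12−5 = 7, and it's reachable by doing all non-successors before 'configure the buffer'.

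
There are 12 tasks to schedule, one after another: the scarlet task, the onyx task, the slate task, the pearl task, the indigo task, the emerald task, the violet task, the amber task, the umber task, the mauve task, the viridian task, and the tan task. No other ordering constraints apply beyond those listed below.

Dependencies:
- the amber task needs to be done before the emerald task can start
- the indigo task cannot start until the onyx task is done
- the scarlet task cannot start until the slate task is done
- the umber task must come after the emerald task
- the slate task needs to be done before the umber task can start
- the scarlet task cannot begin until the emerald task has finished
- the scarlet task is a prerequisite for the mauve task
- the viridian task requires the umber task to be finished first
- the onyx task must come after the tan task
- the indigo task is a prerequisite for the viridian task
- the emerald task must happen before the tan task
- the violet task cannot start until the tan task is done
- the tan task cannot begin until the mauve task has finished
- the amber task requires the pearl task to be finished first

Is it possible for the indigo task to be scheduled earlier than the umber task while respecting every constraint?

Yes

The constraints leave the indigo task and the umber task unordered relative to each other; nothing requires the umber task earlier.
That means at least one valid schedule has the indigo task before the umber task.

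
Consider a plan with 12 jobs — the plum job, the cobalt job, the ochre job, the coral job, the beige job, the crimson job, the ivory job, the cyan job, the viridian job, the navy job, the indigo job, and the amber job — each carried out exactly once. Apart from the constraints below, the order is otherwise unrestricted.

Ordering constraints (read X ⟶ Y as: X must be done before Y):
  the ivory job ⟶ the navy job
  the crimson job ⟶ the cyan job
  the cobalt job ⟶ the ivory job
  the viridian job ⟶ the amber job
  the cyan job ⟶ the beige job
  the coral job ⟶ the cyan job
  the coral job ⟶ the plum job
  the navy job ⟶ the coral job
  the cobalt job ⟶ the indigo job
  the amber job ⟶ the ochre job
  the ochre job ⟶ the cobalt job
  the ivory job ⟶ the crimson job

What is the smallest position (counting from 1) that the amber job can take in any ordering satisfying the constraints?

2

The only job forced before the amber job (directly or transitively) is the viridian job.
With 1 mandatory predecessor, the earliest the amber job can sit is position 1+1 = 2, and placing just that one first achieves it.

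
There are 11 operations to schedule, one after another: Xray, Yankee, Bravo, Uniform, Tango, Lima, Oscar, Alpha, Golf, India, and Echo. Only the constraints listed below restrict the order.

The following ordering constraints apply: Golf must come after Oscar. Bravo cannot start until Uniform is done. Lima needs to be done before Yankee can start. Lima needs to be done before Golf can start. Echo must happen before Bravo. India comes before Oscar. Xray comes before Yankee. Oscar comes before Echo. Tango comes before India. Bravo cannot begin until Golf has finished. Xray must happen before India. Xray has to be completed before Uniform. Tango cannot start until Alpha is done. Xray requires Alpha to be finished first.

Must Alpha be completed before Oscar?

Yes

Chaining the stated constraints: Alpha → Xray → India → Oscar.
So Alpha must precede Oscar in any valid ordering.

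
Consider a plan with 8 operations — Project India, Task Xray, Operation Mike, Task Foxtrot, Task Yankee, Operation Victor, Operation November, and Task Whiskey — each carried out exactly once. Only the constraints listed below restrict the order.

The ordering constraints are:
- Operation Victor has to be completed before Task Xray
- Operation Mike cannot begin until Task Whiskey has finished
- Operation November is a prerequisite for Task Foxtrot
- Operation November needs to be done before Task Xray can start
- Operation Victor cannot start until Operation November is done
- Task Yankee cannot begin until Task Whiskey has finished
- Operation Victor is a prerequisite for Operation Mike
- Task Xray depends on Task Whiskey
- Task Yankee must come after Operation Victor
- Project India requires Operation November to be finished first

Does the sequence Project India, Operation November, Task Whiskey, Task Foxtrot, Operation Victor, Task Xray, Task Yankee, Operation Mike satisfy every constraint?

No

The sequence places Project India ahead of Operation November.
But one of the constraints requires Operation November before Project India, so this ordering violates it.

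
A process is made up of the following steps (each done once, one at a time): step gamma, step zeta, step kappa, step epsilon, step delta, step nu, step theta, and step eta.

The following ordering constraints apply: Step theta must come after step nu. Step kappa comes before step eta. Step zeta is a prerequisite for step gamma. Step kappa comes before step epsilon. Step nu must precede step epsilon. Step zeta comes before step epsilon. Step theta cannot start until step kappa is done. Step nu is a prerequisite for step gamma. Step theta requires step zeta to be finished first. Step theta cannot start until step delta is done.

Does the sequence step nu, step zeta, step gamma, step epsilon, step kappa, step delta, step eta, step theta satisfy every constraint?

No

Here step kappa comes after step epsilon.
But one of the constraints requires step kappa before step epsilon, so this ordering violates it.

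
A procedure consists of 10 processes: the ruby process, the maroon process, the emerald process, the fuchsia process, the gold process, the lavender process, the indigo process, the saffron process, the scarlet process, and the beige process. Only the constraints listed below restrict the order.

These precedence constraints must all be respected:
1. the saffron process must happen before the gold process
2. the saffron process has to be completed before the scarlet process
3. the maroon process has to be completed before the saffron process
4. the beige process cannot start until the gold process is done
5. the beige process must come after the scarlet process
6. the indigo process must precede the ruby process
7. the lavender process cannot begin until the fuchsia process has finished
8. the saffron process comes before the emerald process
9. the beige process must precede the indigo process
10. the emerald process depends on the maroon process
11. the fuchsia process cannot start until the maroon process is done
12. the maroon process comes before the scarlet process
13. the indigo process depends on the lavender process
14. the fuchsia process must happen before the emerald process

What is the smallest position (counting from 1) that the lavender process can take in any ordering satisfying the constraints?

Every process that must precede the lavender process has to come before it. Tracing all chains that end at the lavender process, those processes are: the maroon process, the fuchsia process — 2 in total.
So at minimum 2 processes come before the lavender process, putting the lavender process no earlier than position 3. That position is achievable by scheduling exactly those predecessors first.

3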